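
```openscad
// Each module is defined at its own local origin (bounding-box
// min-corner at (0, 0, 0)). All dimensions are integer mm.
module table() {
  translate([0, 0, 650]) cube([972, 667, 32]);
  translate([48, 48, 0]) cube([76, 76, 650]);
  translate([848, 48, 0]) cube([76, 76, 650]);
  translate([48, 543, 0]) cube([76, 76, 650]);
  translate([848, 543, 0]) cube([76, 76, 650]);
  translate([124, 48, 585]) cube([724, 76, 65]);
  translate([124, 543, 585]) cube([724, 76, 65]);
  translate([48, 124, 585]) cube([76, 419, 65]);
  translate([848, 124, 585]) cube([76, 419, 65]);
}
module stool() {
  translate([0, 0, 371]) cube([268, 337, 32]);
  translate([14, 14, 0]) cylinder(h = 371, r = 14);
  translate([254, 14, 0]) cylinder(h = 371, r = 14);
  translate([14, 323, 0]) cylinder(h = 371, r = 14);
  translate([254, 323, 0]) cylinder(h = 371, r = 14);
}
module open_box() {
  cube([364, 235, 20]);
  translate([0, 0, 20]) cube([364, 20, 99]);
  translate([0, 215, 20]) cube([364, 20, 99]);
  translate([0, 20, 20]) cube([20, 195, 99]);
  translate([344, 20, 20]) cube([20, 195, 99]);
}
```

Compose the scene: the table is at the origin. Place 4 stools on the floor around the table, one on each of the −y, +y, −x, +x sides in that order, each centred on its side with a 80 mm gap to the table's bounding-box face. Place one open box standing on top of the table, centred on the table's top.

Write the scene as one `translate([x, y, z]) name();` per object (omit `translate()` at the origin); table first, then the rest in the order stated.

table();
translate([352, -417, 0]) stool();
translate([352, 747, 0]) stool();
translate([-348, 165, 0]) stool();
translate([1052, 165, 0]) stool();
translate([304, 216, 682]) open_box();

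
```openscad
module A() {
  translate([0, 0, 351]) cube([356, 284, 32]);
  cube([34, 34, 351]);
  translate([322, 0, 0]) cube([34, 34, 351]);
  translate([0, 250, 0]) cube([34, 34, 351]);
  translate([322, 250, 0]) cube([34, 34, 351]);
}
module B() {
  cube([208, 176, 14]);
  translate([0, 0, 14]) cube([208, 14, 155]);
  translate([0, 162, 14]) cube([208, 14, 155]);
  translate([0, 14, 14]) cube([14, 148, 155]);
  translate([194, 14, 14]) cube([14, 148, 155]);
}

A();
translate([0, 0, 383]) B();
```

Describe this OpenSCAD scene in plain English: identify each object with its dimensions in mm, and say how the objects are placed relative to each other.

A is a simple wooden stool: a rectangular seat 356 mm (x) by 284 mm (y), 32 mm thick, top face at z = 383 mm, on four square legs, each 34×34 mm in cross-section. The legs rest on z = 0, each flush with a corner of the seat.

B is an open-topped rectangular box: outside dimensions 208×176×169 mm, with a uniform wall and base thickness of 14 mm. The base is a full 208×176 slab on the floor; four walls sit on top of the base. The front and back walls (the −y and +y sides) span the full width; the two side walls fit between them.

The open box is on top of the stool.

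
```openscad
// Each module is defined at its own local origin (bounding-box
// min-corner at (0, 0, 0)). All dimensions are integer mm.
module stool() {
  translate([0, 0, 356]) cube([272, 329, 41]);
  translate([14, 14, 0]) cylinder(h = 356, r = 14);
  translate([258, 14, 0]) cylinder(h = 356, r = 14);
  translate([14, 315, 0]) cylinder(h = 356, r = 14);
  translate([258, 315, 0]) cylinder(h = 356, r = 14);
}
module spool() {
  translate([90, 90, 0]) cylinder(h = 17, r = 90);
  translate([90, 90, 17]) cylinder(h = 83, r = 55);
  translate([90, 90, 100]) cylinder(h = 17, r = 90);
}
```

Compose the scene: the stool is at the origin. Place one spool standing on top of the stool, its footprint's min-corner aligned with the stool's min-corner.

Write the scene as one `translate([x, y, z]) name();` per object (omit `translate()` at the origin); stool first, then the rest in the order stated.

stool();
translate([0, 0, 397]) spool();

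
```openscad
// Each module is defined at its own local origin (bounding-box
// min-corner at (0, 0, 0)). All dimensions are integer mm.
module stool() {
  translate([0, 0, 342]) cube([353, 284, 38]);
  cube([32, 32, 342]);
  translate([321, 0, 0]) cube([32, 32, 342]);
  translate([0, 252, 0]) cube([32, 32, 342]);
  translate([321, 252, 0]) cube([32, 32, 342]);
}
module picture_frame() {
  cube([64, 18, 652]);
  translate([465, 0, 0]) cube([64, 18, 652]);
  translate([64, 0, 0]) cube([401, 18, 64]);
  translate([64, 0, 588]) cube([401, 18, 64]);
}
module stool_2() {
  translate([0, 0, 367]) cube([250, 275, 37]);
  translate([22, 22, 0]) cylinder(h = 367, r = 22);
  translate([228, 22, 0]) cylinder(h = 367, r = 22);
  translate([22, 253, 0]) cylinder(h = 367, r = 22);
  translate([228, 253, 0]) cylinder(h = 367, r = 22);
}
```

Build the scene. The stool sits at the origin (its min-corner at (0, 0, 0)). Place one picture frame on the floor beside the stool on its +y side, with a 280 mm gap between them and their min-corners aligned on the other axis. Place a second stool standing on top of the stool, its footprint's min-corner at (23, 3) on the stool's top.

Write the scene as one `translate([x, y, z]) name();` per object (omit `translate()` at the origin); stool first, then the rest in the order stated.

stool();
translate([0, 564, 0]) picture_frame();
translate([23, 3, 380]) stool_2();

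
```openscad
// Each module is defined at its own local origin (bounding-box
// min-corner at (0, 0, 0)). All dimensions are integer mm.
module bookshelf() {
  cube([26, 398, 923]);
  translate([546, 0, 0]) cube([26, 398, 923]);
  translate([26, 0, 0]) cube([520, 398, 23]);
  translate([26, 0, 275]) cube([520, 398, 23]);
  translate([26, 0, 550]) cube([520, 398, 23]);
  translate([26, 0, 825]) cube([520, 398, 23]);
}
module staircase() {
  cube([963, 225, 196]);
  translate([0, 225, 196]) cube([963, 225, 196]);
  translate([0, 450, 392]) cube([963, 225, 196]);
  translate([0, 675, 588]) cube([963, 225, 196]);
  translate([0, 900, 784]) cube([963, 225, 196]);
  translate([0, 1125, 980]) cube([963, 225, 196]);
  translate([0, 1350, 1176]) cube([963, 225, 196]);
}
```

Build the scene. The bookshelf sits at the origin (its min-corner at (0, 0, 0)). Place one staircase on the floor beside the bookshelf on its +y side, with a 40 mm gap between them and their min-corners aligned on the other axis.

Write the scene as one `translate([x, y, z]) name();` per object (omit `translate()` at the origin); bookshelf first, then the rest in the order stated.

bookshelf();
translate([0, 438, 0]) staircase();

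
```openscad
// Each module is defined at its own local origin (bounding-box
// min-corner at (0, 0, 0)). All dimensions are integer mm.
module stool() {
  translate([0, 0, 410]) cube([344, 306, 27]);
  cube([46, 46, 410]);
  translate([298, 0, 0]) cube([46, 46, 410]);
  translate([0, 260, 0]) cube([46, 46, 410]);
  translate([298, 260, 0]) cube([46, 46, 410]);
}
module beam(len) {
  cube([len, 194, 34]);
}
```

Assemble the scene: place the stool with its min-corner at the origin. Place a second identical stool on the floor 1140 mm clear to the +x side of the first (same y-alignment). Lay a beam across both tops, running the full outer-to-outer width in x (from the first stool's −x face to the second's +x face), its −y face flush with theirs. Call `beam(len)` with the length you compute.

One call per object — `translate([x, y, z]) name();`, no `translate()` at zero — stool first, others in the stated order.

stool();
translate([1484, 0, 0]) stool();
translate([0, 0, 437]) beam(1828);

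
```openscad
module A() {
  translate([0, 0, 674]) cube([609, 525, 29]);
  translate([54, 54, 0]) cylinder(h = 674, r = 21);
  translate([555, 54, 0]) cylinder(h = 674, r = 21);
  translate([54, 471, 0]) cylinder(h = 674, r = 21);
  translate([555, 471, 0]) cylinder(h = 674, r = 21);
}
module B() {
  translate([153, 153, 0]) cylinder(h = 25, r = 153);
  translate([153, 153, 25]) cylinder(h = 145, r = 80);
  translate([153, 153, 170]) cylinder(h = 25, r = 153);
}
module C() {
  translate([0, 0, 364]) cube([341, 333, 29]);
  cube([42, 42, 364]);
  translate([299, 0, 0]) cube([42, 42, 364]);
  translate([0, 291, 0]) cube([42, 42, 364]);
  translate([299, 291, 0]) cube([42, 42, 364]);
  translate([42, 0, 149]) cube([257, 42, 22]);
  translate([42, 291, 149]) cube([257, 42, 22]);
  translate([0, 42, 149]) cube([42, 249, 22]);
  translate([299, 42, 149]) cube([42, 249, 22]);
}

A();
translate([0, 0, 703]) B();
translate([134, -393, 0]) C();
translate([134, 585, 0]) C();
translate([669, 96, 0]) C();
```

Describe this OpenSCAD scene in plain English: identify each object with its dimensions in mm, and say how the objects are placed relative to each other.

A is a table with a 609×525 mm rectangular top, 29 mm thick, top surface at z = 703 mm, supported by four round legs of 42 mm diameter, each leg's bounding box inset 33 mm from the nearest pair of top edges, running from the floor.

B is a spool: two coaxial disc flanges of radius 153 mm and thickness 25 mm, joined by a core cylinder of radius 80 mm and height 145 mm. The lower flange rests on z = 0 and the three cylinders share a vertical axis.

C is a simple wooden stool: a rectangular seat 341 mm (x) by 333 mm (y), 29 mm thick, top face at z = 393 mm, on four square legs, each 42×42 mm in cross-section. The legs rest on z = 0, each flush with a corner of the seat. Four stretchers, 42 mm wide and 22 mm tall, connect adjacent legs with their undersides at z = 149 mm, each running between the inner faces of the legs it joins and aligned with the legs' outer faces on the other axis.

The spool is on top of the table. Three stools sit around the table at the −y, +y, +x sides.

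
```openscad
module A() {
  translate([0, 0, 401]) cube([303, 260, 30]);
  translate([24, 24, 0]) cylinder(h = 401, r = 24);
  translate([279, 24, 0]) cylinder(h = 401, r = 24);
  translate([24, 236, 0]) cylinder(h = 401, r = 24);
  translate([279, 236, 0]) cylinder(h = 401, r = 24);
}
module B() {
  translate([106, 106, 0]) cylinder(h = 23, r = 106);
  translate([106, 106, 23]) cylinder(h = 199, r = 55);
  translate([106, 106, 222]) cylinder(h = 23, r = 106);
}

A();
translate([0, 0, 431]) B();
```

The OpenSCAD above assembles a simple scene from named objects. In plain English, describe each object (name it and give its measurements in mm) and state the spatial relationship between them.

A is a simple wooden stool: a rectangular seat 303 mm (x) by 260 mm (y), 30 mm thick, top face at z = 431 mm, on four round legs, each 48 mm in diameter. The legs rest on z = 0, each leg's axis is inset half a diameter from the nearest pair of seat edges (so the leg's bounding box is flush with the corner).

B is a spool: two coaxial disc flanges of radius 106 mm and thickness 23 mm, joined by a core cylinder of radius 55 mm and height 199 mm. The lower flange rests on z = 0 and the three cylinders share a vertical axis.

The spool is on top of the stool.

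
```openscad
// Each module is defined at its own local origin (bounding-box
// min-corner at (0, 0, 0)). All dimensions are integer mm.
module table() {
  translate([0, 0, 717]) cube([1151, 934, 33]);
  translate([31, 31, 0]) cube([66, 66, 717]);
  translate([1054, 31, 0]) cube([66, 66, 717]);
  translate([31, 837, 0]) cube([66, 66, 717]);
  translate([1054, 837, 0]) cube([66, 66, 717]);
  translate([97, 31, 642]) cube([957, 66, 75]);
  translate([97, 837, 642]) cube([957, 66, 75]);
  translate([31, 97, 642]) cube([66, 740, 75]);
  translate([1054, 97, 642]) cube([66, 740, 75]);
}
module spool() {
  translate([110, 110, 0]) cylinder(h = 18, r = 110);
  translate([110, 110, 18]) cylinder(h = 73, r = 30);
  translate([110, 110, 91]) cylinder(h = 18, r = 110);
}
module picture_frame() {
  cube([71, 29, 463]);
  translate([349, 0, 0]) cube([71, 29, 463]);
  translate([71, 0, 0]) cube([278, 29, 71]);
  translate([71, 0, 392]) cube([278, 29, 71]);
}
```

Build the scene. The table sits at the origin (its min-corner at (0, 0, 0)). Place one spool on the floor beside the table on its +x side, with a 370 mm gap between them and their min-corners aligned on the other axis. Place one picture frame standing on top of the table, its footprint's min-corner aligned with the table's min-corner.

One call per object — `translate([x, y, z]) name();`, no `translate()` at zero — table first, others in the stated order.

table();
translate([1521, 0, 0]) spool();
translate([0, 0, 750]) picture_frame();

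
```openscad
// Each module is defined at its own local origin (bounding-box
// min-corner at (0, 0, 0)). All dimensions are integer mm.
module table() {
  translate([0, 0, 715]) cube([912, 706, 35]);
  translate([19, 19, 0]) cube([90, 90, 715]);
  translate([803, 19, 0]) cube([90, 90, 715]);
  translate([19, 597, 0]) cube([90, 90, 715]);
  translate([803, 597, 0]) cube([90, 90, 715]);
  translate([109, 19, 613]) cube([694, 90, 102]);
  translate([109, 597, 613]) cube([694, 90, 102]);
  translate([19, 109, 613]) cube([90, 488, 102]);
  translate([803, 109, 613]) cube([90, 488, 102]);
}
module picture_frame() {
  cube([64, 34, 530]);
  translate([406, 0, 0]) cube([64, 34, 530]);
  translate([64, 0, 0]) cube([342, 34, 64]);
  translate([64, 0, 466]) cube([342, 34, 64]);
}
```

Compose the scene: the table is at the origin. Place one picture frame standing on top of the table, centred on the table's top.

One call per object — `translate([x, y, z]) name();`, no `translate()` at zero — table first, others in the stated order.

table();
translate([221, 336, 750]) picture_frame();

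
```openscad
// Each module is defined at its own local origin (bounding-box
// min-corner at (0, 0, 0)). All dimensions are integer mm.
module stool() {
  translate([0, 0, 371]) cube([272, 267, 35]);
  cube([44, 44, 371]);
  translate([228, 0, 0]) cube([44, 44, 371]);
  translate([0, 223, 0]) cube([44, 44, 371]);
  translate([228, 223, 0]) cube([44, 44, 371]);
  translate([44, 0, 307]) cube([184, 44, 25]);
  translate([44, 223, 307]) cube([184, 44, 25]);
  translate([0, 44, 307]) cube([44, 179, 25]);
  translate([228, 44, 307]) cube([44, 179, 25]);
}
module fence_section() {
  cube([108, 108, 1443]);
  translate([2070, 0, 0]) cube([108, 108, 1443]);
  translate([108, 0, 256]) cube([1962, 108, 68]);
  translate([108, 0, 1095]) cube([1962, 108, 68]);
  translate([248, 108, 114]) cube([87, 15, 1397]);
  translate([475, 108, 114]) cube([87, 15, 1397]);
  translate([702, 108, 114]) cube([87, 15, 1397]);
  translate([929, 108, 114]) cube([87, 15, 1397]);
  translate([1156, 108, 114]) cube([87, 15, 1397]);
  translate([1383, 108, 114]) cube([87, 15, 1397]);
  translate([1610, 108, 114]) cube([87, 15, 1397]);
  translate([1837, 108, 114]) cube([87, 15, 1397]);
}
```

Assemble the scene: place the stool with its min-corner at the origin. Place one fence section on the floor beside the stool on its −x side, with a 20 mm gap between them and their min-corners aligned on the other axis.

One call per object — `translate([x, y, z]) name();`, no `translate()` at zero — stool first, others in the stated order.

stool();
translate([-2198, 0, 0]) fence_section();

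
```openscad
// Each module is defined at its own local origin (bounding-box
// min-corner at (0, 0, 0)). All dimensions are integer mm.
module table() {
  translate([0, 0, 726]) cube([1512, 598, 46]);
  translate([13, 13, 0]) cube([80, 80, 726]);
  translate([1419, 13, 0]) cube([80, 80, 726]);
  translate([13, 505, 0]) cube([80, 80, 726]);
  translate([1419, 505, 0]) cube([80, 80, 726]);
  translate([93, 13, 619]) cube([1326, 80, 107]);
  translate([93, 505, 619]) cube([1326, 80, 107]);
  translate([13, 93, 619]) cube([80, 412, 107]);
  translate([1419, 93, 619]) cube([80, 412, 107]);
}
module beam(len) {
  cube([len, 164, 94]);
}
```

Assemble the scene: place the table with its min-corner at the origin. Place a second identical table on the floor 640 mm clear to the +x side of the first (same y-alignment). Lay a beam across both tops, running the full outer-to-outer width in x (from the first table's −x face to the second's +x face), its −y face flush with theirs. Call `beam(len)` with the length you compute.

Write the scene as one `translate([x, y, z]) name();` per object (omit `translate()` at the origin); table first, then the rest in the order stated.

table();
translate([2152, 0, 0]) table();
translate([0, 0, 772]) beam(3664);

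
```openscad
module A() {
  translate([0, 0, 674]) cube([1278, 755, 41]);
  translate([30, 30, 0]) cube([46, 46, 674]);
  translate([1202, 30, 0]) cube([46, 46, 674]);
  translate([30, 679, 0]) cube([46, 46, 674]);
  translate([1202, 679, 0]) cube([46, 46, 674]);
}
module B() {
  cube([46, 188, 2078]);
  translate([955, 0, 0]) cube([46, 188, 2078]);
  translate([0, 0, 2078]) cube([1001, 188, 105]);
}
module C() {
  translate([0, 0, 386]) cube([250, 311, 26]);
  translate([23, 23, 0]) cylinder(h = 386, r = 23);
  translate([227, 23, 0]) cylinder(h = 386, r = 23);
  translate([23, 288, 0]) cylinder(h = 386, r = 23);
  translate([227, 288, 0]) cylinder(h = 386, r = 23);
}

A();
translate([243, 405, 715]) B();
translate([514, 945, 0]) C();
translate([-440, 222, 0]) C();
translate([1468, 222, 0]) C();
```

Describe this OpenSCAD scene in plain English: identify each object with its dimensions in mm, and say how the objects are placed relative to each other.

A is a rectangular dining table. The top is 1278×755×41 mm with its upper surface at z = 715 mm. It stands on four 46×46 mm square legs, each inset 30 mm from the nearest pair of top edges, running from the floor to the underside of the top.

B is a door frame. The clear opening is 909 mm wide and 2078 mm high. Two 46 mm wide jambs, 188 mm deep, stand either side of the opening from the floor to the top of the opening. A 105 mm thick head sits across the top of both jambs, spanning the full outside width of the frame.

C is a simple wooden stool: a rectangular seat 250 mm (x) by 311 mm (y), 26 mm thick, top face at z = 412 mm, on four round legs, each 46 mm in diameter. The legs rest on z = 0, each leg's axis is inset half a diameter from the nearest pair of seat edges (so the leg's bounding box is flush with the corner).

The door frame is on top of the table. Three stools sit around the table at the +y, −x, +x sides.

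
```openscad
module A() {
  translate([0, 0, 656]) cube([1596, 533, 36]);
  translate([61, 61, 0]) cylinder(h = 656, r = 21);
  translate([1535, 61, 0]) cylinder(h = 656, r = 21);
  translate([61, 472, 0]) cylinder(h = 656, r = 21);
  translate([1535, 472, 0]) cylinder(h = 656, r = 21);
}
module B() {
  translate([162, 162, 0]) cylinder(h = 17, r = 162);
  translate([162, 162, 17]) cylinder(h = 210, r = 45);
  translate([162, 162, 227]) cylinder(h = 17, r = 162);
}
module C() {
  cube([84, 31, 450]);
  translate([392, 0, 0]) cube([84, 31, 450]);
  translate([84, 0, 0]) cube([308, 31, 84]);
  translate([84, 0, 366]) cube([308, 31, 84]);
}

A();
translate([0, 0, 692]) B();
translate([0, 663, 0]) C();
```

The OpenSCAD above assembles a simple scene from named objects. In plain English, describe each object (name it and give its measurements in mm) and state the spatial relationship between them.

A is a table with a 1596×533 mm rectangular top, 36 mm thick, top surface at z = 692 mm, supported by four round legs of 42 mm diameter, each leg's bounding box inset 40 mm from the nearest pair of top edges, running from the floor.

B is a spool: two coaxial disc flanges of radius 162 mm and thickness 17 mm, joined by a core cylinder of radius 45 mm and height 210 mm. The lower flange rests on z = 0 and the three cylinders share a vertical axis.

C is a rectangular picture frame lying in the x–z plane (depth along y). The opening is 308 mm wide (x) by 282 mm tall (z), surrounded by a border 84 mm wide on all four sides. The frame is 31 mm deep and is made of two full-height vertical stiles with two horizontal rails fitted between them.

The spool is on top of the table. The picture frame is on the floor beside the table on its +y side.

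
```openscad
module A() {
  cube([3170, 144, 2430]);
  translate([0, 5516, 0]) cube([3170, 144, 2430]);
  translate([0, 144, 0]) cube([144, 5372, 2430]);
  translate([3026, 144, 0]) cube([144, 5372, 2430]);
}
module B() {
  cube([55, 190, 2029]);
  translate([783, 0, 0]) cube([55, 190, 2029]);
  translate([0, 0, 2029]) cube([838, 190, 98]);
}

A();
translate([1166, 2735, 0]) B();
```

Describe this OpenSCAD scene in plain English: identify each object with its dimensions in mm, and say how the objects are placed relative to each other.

A is a box-shaped house frame (walls only): outside footprint 3170×5660 mm, wall height 2430 mm, wall thickness 144 mm. The two y-facing walls run the full x-width; the two x-facing walls fit between the inner faces of the y-facing walls.

B is a rectangular door frame: two vertical jambs of 55×190 mm section, 2029 mm tall, with a clear opening 728 mm wide between their inner faces. A header 98 mm tall and 190 mm deep lies on top of the jambs and spans the full outside width.

The door frame sits inside the house frame, centred.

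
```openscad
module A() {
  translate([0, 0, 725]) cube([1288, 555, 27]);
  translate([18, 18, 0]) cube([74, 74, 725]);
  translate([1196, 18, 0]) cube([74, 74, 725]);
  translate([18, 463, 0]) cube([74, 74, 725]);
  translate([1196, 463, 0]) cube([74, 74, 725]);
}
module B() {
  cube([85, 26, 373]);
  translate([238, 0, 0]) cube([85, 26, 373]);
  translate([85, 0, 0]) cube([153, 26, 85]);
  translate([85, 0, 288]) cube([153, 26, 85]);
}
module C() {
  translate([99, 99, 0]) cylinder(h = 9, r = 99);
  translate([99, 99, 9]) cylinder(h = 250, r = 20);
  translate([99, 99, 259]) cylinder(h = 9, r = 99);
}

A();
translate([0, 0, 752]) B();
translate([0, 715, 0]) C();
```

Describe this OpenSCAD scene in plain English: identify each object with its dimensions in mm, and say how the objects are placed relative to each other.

A is a table with a 1288×555 mm rectangular top, 27 mm thick, top surface at z = 752 mm, supported by four 74×74 mm square legs, each inset 18 mm from the nearest pair of top edges, running from the floor.

B is a picture frame with a 153×203 mm rectangular opening (x by z) and a uniform 85 mm border on every side. Frame depth is 26 mm along y. It is built from two vertical stiles running the full outside height and two horizontal rails spanning the gap between the stiles.

C is a spool: two coaxial disc flanges of radius 99 mm and thickness 9 mm, joined by a core cylinder of radius 20 mm and height 250 mm. The lower flange rests on z = 0 and the three cylinders share a vertical axis.

The picture frame is on top of the table. The spool is on the floor beside the table on its +y side.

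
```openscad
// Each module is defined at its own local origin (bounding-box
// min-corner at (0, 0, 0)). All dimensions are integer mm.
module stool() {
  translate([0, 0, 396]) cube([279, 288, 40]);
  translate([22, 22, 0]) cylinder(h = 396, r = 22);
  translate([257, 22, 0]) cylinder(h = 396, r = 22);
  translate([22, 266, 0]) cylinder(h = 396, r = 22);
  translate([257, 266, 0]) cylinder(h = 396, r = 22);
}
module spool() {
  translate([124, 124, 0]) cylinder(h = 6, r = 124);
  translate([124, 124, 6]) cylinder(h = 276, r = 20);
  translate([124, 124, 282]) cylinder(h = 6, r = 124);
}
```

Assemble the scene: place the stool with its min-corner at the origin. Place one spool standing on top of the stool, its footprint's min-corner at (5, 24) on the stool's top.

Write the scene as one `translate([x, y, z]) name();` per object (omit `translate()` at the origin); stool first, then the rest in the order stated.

stool();
translate([5, 24, 436]) spool();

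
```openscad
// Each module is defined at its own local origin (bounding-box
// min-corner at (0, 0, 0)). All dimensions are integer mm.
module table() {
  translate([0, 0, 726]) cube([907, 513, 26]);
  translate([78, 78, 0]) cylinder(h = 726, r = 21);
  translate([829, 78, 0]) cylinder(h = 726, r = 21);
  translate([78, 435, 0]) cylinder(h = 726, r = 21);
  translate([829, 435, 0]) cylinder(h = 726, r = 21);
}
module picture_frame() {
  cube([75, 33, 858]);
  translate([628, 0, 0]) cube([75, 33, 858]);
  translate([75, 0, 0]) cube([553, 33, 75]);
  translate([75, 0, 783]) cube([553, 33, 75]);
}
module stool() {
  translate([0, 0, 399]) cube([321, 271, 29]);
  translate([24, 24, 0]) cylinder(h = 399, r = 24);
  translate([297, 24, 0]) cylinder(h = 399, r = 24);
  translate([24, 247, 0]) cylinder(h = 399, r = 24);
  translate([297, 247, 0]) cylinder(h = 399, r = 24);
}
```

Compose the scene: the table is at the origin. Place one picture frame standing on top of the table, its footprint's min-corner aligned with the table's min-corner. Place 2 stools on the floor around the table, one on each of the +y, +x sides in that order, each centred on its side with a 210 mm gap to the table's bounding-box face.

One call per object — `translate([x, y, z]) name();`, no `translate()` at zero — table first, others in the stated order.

table();
translate([0, 0, 752]) picture_frame();
translate([293, 723, 0]) stool();
translate([1117, 121, 0]) stool();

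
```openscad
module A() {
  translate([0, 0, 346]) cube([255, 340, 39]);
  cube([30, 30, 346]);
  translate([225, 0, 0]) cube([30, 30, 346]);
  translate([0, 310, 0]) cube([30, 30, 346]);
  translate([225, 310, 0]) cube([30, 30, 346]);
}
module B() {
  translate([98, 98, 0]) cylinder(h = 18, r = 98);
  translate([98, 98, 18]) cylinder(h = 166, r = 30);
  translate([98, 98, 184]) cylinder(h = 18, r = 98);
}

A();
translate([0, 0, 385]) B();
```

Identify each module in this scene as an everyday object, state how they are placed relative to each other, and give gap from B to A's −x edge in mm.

The spool's min-x is at 0; the stool's min-x is 0; gap = 0 mm.

A is a stool. B is a spool. The spool is on top of the stool. The gap from the spool to the stool's −x edge is 0 mm.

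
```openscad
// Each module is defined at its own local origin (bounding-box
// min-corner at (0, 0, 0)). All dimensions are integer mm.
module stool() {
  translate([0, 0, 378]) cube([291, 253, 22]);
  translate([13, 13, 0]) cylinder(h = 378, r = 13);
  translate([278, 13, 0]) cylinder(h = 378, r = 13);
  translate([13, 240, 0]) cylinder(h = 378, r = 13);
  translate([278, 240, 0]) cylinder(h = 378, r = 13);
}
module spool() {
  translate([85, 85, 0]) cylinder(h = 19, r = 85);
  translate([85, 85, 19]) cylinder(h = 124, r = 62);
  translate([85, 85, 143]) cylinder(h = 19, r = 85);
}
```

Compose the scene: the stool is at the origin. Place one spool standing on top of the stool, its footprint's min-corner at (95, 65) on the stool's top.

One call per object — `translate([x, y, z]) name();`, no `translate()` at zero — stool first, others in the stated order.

stool();
translate([95, 65, 400]) spool();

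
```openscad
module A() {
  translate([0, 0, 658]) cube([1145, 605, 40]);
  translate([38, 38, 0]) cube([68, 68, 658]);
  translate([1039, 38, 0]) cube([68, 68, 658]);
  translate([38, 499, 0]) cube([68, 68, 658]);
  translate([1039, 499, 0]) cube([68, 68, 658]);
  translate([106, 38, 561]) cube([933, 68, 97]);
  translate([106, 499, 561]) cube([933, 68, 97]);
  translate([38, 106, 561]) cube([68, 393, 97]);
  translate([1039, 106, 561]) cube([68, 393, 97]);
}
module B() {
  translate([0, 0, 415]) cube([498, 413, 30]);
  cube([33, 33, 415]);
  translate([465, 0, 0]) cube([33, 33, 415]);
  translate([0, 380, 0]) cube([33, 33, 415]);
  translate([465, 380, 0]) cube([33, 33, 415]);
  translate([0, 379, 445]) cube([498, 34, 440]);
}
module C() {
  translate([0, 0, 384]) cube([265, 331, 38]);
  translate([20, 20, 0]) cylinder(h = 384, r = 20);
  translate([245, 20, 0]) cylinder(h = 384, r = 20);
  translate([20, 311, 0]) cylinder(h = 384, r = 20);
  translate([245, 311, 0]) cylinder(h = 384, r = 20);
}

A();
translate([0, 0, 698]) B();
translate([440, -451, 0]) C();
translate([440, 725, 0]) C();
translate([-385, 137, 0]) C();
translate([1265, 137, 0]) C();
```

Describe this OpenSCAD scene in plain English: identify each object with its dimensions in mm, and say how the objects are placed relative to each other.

A is a table with a 1145×605 mm rectangular top, 40 mm thick, top surface at z = 698 mm, supported by four 68×68 mm square legs, each inset 38 mm from the nearest pair of top edges, running from the floor. Four apron rails, 68 mm thick and 97 mm tall, run between adjacent legs with their top edges flush with the underside of the top and their outer faces flush with the legs' outer faces.

B is a chair: 498×413 mm seat, 30 mm thick, top at z = 445 mm, on four 33 mm square corner legs flush with the seat edges. A 34 mm thick backrest slab spans the full seat width, extending 440 mm above the seat top, its back face flush with the seat's +y edge.

C is a four-legged stool. The seat is a 265×331×38 mm slab whose top surface is at z = 422 mm; four round legs, each 40 mm in diameter, run from the floor (z = 0) to the underside of the seat, each leg's axis is inset half a diameter from the nearest pair of seat edges (so the leg's bounding box is flush with the corner).

The chair is on top of the table. Four stools sit around the table at the −y, +y, −x, +x sides.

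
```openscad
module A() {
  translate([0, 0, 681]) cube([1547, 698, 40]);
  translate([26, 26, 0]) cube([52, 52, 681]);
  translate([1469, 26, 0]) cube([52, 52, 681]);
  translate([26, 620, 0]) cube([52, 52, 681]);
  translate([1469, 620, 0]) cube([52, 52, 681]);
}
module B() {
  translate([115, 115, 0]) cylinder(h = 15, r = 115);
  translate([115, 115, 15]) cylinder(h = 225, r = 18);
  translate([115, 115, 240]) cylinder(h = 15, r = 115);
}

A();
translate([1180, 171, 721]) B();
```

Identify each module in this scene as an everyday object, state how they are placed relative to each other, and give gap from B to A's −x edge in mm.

The spool's min-x is at 1180; the table's min-x is 0; gap = 1180 mm.

A is a table. B is a spool. The spool is on top of the table. The gap from the spool to the table's −x edge is 1180 mm.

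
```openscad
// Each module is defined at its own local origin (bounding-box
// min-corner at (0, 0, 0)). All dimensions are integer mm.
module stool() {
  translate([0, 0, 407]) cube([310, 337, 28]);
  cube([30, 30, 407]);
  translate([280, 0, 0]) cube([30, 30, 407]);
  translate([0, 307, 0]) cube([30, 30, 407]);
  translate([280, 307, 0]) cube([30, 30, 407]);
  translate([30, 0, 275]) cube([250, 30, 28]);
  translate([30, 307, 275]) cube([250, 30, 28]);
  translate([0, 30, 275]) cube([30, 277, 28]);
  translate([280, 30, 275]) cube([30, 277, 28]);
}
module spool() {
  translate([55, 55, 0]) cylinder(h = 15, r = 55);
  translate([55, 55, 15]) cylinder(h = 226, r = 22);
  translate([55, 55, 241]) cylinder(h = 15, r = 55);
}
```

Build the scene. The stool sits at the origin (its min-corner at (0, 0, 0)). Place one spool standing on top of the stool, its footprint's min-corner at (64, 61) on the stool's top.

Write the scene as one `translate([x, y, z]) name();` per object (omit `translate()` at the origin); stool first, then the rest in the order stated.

stool();
translate([64, 61, 435]) spool();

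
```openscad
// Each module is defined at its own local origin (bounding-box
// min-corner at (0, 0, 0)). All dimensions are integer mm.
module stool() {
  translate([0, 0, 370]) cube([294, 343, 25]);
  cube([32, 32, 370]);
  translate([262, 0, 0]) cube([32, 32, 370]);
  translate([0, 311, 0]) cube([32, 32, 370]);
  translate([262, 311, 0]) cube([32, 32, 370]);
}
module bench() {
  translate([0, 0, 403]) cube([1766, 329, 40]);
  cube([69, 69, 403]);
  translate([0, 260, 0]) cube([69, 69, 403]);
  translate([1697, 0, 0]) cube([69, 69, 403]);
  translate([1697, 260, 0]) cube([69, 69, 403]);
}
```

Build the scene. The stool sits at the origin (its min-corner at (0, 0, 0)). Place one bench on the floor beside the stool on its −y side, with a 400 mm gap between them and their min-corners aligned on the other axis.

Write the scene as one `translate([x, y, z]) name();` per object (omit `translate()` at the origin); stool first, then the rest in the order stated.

stool();
translate([0, -729, 0]) bench();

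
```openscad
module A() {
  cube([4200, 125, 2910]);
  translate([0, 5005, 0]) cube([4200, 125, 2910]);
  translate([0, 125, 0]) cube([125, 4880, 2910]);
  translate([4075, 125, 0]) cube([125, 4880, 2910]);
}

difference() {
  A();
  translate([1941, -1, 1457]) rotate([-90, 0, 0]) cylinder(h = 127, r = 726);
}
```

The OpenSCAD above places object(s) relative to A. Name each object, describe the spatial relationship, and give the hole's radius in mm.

The subtracted cylinder has r = 726 mm.

A is a house frame. The house frame has a circular hole through its front wall. The hole's radius is 726 mm.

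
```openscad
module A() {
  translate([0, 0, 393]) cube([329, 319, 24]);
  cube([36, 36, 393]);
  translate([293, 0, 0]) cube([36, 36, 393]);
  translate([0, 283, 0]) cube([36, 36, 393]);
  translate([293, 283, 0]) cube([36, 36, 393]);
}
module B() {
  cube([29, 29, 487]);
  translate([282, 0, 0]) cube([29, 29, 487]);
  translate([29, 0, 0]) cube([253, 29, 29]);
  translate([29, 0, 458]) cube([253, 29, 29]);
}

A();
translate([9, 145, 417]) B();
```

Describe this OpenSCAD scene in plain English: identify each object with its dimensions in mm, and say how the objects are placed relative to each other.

A is a simple wooden stool: a rectangular seat 329 mm (x) by 319 mm (y), 24 mm thick, top face at z = 417 mm, on four square legs, each 36×36 mm in cross-section. The legs rest on z = 0, each flush with a corner of the seat.

B is a rectangular picture frame lying in the x–z plane (depth along y). The opening is 253 mm wide (x) by 429 mm tall (z), surrounded by a border 29 mm wide on all four sides. The frame is 29 mm deep and is made of two full-height vertical stiles with two horizontal rails fitted between them.

The picture frame is on top of the stool, centred.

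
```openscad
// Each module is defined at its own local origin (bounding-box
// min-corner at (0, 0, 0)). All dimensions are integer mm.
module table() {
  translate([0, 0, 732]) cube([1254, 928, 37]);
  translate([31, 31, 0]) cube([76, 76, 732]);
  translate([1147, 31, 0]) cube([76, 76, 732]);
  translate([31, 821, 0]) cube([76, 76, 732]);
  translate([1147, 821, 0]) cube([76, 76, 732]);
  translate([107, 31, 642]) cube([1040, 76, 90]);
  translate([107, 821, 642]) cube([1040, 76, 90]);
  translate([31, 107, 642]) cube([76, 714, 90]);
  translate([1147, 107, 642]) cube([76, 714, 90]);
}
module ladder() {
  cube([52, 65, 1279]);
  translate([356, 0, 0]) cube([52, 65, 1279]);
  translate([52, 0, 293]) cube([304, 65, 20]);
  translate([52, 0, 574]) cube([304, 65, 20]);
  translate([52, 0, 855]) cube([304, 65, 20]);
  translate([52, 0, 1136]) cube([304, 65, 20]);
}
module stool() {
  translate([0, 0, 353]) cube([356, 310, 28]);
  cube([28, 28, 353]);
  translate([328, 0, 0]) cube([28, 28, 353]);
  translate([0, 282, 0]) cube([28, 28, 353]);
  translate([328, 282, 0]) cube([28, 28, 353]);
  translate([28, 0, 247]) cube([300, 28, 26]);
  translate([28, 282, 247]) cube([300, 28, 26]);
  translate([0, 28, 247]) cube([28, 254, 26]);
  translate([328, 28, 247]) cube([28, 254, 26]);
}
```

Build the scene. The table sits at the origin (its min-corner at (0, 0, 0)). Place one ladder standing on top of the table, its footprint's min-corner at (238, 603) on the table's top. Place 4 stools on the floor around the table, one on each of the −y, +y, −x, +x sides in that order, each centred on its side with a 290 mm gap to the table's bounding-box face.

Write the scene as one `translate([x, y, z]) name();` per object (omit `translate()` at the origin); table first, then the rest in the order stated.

table();
translate([238, 603, 769]) ladder();
translate([449, -600, 0]) stool();
translate([449, 1218, 0]) stool();
translate([-646, 309, 0]) stool();
translate([1544, 309, 0]) stool();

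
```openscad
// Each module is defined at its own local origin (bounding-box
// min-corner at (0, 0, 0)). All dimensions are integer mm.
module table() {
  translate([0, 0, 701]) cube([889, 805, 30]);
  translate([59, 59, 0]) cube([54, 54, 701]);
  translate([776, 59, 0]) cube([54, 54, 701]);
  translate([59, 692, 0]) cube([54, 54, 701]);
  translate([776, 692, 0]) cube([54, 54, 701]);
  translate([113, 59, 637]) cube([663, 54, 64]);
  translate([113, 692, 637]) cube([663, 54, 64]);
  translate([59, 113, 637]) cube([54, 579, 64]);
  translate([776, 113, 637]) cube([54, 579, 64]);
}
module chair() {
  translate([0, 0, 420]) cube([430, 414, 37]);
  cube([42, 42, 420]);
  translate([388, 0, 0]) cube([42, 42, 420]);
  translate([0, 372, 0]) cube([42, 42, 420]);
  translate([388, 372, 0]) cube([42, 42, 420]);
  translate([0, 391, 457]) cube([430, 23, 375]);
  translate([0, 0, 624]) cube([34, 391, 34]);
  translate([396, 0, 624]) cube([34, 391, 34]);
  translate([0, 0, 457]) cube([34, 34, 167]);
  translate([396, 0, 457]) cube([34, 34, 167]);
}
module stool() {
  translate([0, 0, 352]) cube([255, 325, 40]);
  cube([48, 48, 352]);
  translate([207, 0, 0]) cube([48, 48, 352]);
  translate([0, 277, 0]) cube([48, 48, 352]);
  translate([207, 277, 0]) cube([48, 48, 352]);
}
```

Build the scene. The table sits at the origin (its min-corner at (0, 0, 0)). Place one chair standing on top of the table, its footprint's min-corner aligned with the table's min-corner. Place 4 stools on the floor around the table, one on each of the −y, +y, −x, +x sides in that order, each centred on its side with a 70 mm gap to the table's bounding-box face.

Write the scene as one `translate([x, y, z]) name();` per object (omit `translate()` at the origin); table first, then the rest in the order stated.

table();
translate([0, 0, 731]) chair();
translate([317, -395, 0]) stool();
translate([317, 875, 0]) stool();
translate([-325, 240, 0]) stool();
translate([959, 240, 0]) stool();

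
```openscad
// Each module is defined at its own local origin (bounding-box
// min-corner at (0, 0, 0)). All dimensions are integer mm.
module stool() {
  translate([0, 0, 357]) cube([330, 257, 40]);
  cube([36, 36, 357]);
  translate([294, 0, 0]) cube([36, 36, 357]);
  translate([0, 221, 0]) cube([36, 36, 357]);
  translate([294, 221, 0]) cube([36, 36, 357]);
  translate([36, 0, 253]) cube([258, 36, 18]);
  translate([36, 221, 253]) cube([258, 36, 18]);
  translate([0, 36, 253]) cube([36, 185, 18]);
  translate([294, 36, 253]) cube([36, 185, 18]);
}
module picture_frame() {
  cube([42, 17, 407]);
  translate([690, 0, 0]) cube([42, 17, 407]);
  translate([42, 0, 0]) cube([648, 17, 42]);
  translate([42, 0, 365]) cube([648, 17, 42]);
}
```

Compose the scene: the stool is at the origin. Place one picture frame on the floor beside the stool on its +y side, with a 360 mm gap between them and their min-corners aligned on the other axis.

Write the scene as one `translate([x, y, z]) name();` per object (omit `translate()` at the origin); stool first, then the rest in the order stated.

stool();
translate([0, 617, 0]) picture_frame();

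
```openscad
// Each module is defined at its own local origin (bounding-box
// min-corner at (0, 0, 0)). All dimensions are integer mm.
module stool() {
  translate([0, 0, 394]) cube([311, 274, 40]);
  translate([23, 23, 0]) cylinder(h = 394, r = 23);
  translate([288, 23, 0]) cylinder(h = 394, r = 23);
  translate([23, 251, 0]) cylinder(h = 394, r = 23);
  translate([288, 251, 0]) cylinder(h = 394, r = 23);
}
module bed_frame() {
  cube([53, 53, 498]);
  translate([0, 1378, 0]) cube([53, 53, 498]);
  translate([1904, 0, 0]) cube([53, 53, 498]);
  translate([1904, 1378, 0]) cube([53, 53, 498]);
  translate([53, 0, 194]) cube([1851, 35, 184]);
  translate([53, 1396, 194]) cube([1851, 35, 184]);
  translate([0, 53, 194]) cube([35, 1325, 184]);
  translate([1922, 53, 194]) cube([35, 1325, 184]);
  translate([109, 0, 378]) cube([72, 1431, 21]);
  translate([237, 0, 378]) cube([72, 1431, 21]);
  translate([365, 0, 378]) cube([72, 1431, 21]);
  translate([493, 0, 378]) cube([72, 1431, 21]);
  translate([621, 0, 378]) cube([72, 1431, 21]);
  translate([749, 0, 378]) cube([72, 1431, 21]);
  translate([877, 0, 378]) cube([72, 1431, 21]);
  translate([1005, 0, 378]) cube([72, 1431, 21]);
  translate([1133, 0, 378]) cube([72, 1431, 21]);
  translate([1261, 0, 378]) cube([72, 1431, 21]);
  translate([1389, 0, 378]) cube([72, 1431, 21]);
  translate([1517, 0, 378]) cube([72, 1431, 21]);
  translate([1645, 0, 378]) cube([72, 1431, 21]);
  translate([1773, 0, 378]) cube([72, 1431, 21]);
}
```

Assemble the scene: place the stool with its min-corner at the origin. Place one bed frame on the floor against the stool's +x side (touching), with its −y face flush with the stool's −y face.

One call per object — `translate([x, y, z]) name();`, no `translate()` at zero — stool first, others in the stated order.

stool();
translate([311, 0, 0]) bed_frame();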